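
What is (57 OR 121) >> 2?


Step 1: 57 | 121 = 121
Step 2: 121 >> 2 = 30

30


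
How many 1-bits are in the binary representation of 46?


0b101110 has 4 set bits

4


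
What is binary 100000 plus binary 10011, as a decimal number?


100000 + 10011 = 110011 = 51

51


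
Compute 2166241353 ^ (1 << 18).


2166241353 ^ (1 << 18) = 2166241353 ^ 262144 = 2165979209

2165979209


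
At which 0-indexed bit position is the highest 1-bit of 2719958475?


0b10100010000111110100010111001011. Highest set bit at position 31

31


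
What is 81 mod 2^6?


81 & 63 = 17

17


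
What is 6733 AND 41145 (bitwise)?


0b1101001001101 & 0b1010000010111001 = 0b1001 = 9

9


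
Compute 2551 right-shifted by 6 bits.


0b100111110111 >> 6 = 0b100111 = 39

39


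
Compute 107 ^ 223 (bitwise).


0b1101011 ^ 0b11011111 = 0b10110100 = 180

180


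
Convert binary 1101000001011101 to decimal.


1101000001011101 in decimal = 53341

53341


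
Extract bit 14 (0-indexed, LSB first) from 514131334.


0b11110101001010000010110000110, position 14 = 0

0


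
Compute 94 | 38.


0b1011110 | 0b100110 = 0b1111110 = 126

126


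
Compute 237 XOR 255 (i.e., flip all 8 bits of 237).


237 ^ 255 = 18

18


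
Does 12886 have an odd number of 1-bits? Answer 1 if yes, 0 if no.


0b11001001010110 has 7 ones => parity 1

1


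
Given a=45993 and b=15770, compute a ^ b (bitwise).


45993 ^ 15770 = 36403

36403


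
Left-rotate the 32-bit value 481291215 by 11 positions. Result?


Rotate 0b11100101011111110101111001111 left by 11 (32-bit) = 0b1111111010111100111100011100101 = 2136897765

2136897765


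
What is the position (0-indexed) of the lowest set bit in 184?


0b10111000. Lowest set bit at position 3

3


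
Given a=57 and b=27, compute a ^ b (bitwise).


57 ^ 27 = 34

34


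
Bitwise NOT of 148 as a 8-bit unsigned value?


~0b10010100 = 0b1101011 = 107 (8-bit unsigned)

107


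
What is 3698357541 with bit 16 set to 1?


3698357541 | (1 << 16) = 3698357541 | 65536 = 3698423077

3698423077


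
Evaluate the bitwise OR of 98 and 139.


0b1100010 | 0b10001011 = 0b11101011 = 235

235


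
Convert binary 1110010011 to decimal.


1110010011 in decimal = 915

915


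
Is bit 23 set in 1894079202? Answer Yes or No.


0b1110000111001010101101011100010, bit 23 = 1. Yes

Yes


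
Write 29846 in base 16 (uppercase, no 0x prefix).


29846 = 7496 hex

7496


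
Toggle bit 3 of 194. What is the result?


194 ^ (1 << 3) = 194 ^ 8 = 202

202


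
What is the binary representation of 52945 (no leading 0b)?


52945 = 1100111011010001 in binary

1100111011010001


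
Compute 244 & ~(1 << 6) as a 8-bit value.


244 & ~(1 << 6) = 180

180


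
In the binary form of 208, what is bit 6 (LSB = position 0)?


0b11010000, position 6 = 1

1


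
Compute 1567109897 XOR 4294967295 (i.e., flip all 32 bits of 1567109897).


1567109897 ^ 4294967295 = 2727857398

2727857398


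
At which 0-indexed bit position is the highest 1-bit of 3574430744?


0b11010101000011010111110000011000. Highest set bit at position 31

31


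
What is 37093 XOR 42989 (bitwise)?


0b1001000011100101 ^ 0b1010011111101101 = 0b11011100001000 = 14088

14088


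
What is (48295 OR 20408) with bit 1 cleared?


Step 1: 48295 | 20408 = 65471
Step 2: 65471 & ~(1 << 1) = 65469

65469


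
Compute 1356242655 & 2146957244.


0b1010000110101101001111011011111 & 0b1111111111101111111011110111100 = 0b1010000110101101001011010011100 = 1356240540

1356240540


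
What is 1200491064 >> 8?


0b1000111100011100000101000111000 >> 8 = 0b10001111000111000001010 = 4689418

4689418


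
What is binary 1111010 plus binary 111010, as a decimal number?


1111010 + 111010 = 10110100 = 180

180


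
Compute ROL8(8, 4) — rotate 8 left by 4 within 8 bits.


Rotate 0b1000 left by 4 (8-bit) = 0b10000000 = 128

128


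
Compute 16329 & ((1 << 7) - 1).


16329 & 127 = 73

73


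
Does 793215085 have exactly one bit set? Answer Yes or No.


0b101111010001111000000001101101. Multiple bits set => No

No


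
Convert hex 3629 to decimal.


3629 hex = 13865 decimal

13865


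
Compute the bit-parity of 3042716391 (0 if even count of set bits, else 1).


0b10110101010111000010101011100111 has 18 ones => parity 0

0


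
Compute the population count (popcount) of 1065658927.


0b111111100001001010101000101111 has 17 set bits

17


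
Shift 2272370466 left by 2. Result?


0b10000111011100011001111100100010 << 2 = 0b1000011101110001100111110010001000 = 9089481864

9089481864


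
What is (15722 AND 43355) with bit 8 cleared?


Step 1: 15722 & 43355 = 10570
Step 2: 10570 & ~(1 << 8) = 10314

10314


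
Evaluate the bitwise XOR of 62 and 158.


0b111110 ^ 0b10011110 = 0b10100000 = 160

160


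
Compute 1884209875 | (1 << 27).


1884209875 | (1 << 27) = 1884209875 | 134217728 = 2018427603

2018427603


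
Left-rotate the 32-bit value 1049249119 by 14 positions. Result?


Rotate 0b111110100010100100010101011111 left by 14 (32-bit) = 0b10010001010101111100111110100010 = 2438451106

2438451106


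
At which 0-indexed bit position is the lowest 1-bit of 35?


0b100011. Lowest set bit at position 0

0


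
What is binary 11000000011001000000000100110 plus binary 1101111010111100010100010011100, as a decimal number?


11000000011001000000000100110 + 1101111010111100010100010011100 = 10000111011010101010100011000010 = 2271914178

2271914178


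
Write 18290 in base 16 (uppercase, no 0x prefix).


18290 = 4772 hex

4772


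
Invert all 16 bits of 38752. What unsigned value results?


38752 ^ 65535 = 26783

26783


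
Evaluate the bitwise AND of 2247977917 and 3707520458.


0b10000101111111010110101110111101 & 0b11011100111111000100010111001010 = 0b10000100111111000100000110001000 = 2231124360

2231124360


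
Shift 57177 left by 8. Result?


0b1101111101011001 << 8 = 0b110111110101100100000000 = 14637312

14637312


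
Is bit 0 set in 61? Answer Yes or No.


0b111101, bit 0 = 1. Yes

Yes


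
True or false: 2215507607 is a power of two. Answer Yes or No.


0b10000100000011011111011010010111. Multiple bits set => No

No


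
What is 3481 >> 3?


0b110110011001 >> 3 = 0b110110011 = 435

435


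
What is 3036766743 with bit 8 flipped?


3036766743 ^ (1 << 8) = 3036766743 ^ 256 = 3036766999

3036766999


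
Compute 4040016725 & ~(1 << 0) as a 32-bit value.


4040016725 & ~(1 << 0) = 4040016724

4040016724


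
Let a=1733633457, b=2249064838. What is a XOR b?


1733633457 ^ 2249064838 = 3780846647

3780846647


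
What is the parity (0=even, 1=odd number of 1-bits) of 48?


0b110000 has 2 ones => parity 0

0


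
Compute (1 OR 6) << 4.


Step 1: 1 | 6 = 7
Step 2: 7 << 4 = 112

112


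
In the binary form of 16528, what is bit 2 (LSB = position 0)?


0b100000010010000, position 2 = 0

0


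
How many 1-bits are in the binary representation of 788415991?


0b101110111111100100010111110111 has 21 set bits

21


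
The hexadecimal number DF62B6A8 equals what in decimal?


DF62B6A8 hex = 3747788456 decimal

3747788456


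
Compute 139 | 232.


0b10001011 | 0b11101000 = 0b11101011 = 235

235


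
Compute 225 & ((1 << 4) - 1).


225 & 15 = 1

1


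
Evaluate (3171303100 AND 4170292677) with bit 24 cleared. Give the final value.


Step 1: 3171303100 & 4170292677 = 3087015044
Step 2: 3087015044 & ~(1 << 24) = 3087015044

3087015044


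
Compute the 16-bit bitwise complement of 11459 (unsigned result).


~0b10110011000011 = 0b1101001100111100 = 54076 (16-bit unsigned)

54076


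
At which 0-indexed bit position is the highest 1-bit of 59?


0b111011. Highest set bit at position 5

5


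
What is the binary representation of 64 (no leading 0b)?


64 = 1000000 in binary

1000000


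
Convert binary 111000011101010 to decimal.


111000011101010 in decimal = 28906

28906


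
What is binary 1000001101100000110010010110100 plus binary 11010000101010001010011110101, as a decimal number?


1000001101100000110010010110100 + 11010000101010001010011110101 = 1011011110001010111100110101001 = 1539668393

1539668393


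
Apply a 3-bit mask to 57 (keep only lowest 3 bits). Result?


57 & 7 = 1

1


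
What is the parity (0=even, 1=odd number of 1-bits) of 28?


0b11100 has 3 ones => parity 1

1


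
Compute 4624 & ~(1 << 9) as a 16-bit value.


4624 & ~(1 << 9) = 4112

4112


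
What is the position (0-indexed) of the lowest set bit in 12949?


0b11001010010101. Lowest set bit at position 0

0


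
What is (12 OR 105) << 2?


Step 1: 12 | 105 = 109
Step 2: 109 << 2 = 436

436


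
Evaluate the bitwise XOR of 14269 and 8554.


0b11011110111101 ^ 0b10000101101010 = 0b1011011010111 = 5847

5847


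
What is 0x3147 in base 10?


3147 hex = 12615 decimal

12615


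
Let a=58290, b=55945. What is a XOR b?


58290 ^ 55945 = 14651

14651


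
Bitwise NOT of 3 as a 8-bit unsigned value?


~0b11 = 0b11111100 = 252 (8-bit unsigned)

252


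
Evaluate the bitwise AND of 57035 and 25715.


0b1101111011001011 & 0b110010001110011 = 0b100010001000011 = 17475

17475


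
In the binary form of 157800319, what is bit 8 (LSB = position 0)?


0b1001011001111101011101111111, position 8 = 1

1


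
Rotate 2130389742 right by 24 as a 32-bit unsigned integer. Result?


Rotate 0b1111110111110110010101011101110 right by 24 (32-bit) = 0b11111011001010101110111001111110 = 4213894782

4213894782


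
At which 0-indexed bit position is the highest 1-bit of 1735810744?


0b1100111011101100101111010111000. Highest set bit at position 30

30


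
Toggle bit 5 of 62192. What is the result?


62192 ^ (1 << 5) = 62192 ^ 32 = 62160

62160


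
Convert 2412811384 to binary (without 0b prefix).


2412811384 = 10001111110100001001010001111000 in binary

10001111110100001001010001111000


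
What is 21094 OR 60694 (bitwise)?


0b101001001100110 | 0b1110110100010110 = 0b1111111101110110 = 65398

65398


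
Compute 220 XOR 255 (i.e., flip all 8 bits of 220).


220 ^ 255 = 35

35


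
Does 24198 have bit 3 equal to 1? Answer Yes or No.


0b101111010000110, bit 3 = 0. No

No


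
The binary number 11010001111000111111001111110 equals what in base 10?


11010001111000111111001111110 in decimal = 440172158

440172158


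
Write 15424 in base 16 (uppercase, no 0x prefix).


15424 = 3C40 hex

3C40


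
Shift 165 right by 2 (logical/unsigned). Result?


0b10100101 >> 2 = 0b101001 = 41

41


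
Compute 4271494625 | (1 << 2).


4271494625 | (1 << 2) = 4271494625 | 4 = 4271494629

4271494629


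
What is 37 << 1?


0b100101 << 1 = 0b1001010 = 74

74


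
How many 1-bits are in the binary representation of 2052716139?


0b1111010010110011111011001101011 has 20 set bits

20


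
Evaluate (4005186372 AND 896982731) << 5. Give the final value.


Step 1: 4005186372 & 896982731 = 607275584
Step 2: 607275584 << 5 = 19432818688

19432818688


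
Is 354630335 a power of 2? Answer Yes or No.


0b10101001000110011101010111111. Multiple bits set => No

No


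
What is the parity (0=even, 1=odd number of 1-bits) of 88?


0b1011000 has 3 ones => parity 1

1


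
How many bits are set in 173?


0b10101101 has 5 set bits

5


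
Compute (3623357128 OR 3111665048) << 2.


Step 1: 3623357128 | 3111665048 = 4294459352
Step 2: 4294459352 << 2 = 17177837408

17177837408


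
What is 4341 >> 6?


0b1000011110101 >> 6 = 0b1000011 = 67

67


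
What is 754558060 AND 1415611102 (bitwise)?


0b101100111110011010010001101100 & 0b1010100011000001000001011011110 = 0b100011000001000000001001100 = 73433164

73433164


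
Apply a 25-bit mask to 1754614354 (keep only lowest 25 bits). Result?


1754614354 & 33554431 = 9783890

9783890


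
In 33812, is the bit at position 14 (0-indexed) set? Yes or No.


0b1000010000010100, bit 14 = 0. No

No


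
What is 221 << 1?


0b11011101 << 1 = 0b110111010 = 442

442


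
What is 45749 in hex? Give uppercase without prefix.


45749 = B2B5 hex

B2B5


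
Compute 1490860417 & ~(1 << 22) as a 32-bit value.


1490860417 & ~(1 << 22) = 1486666113

1486666113


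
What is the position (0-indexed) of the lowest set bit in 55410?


0b1101100001110010. Lowest set bit at position 1

1


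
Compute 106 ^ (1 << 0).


106 ^ (1 << 0) = 106 ^ 1 = 107

107


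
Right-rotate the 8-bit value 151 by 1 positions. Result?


Rotate 0b10010111 right by 1 (8-bit) = 0b11001011 = 203

203


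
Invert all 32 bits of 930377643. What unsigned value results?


930377643 ^ 4294967295 = 3364589652

3364589652


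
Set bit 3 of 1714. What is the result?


1714 | (1 << 3) = 1714 | 8 = 1722

1722


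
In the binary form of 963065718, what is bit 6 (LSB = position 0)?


0b111001011001110011011101110110, position 6 = 1

1


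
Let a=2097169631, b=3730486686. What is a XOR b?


2097169631 ^ 3730486686 = 2740646209

2740646209


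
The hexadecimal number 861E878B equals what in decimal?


861E878B hex = 2250147723 decimal

2250147723


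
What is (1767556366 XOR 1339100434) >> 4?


Step 1: 1767556366 ^ 1339100434 = 646694940
Step 2: 646694940 >> 4 = 40418433

40418433


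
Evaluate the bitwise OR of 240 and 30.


0b11110000 | 0b11110 = 0b11111110 = 254

254


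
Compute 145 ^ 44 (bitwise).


0b10010001 ^ 0b101100 = 0b10111101 = 189

189


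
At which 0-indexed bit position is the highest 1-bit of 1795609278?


0b1101011000001101101001010111110. Highest set bit at position 30

30


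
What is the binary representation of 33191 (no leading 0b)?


33191 = 1000000110100111 in binary

1000000110100111


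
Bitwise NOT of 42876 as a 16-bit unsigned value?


~0b1010011101111100 = 0b101100010000011 = 22659 (16-bit unsigned)

22659


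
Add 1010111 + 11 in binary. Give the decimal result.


1010111 + 11 = 1011010 = 90

90


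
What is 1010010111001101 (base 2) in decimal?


1010010111001101 in decimal = 42445

42445


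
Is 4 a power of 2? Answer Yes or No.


0b100. Only one bit set => Yes

Yes


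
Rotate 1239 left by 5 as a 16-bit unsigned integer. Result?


Rotate 0b10011010111 left by 5 (16-bit) = 0b1001101011100000 = 39648

39648


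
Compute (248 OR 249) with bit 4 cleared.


Step 1: 248 | 249 = 249
Step 2: 249 & ~(1 << 4) = 233

233


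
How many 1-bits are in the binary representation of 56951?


0b1101111001110111 has 12 set bits

12


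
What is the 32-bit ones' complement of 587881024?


587881024 ^ 4294967295 = 3707086271

3707086271


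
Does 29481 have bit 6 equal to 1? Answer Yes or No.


0b111001100101001, bit 6 = 0. No

No


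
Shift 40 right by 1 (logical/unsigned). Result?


0b101000 >> 1 = 0b10100 = 20

20


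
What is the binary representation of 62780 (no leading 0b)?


62780 = 1111010100111100 in binary

1111010100111100


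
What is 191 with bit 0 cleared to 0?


191 & ~(1 << 0) = 190

190


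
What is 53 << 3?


0b110101 << 3 = 0b110101000 = 424

424


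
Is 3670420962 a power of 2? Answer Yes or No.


0b11011010110001100010110111100010. Multiple bits set => No

No


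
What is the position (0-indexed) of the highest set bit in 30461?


0b111011011111101. Highest set bit at position 14

14


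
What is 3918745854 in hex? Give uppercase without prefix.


3918745854 = E99350FE hex

E99350FE


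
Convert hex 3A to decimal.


3A hex = 58 decimal

58


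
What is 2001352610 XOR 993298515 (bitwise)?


0b1110111010010100011011110100010 ^ 0b111011001101001000100001010011 = 0b1001100011111101011111111110001 = 1283375089

1283375089


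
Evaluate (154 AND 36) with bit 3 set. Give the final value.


Step 1: 154 & 36 = 0
Step 2: 0 | (1 << 3) = 0 | 8 = 8

8


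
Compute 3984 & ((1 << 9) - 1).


3984 & 511 = 400

400


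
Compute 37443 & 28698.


0b1001001001000011 & 0b111000000011010 = 0b1000000000010 = 4098

4098


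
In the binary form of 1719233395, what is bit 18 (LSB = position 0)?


0b1100110011110010110101101110011, position 18 = 0

0


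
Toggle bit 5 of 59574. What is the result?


59574 ^ (1 << 5) = 59574 ^ 32 = 59542

59542


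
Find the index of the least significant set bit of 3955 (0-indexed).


0b111101110011. Lowest set bit at position 0

0


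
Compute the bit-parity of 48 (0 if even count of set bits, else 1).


0b110000 has 2 ones => parity 0

0


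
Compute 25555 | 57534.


0b110001111010011 | 0b1110000010111110 = 0b1110001111111111 = 58367

58367


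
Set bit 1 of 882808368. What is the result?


882808368 | (1 << 1) = 882808368 | 2 = 882808370

882808370


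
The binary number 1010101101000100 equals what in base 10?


1010101101000100 in decimal = 43844

43844


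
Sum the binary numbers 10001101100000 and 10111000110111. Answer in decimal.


10001101100000 + 10111000110111 = 101000110010111 = 20887

20887


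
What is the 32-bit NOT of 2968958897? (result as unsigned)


~0b10110000111101101011011110110001 = 0b1001111000010010100100001001110 = 1326008398 (32-bit unsigned)

1326008398


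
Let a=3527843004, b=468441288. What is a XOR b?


3527843004 ^ 468441288 = 3383575668

3383575668


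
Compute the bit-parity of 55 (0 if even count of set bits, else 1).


0b110111 has 5 ones => parity 1

1


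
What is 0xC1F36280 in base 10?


C1F36280 hex = 3253953152 decimal

3253953152


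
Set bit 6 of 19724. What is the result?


19724 | (1 << 6) = 19724 | 64 = 19788

19788


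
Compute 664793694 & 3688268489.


0b100111100111111111001001011110 & 0b11011011110101101000001011001001 = 0b11100101101000001001001000 = 60195400

60195400


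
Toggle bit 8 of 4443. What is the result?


4443 ^ (1 << 8) = 4443 ^ 256 = 4187

4187


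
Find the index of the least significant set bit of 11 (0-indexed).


0b1011. Lowest set bit at position 0

0


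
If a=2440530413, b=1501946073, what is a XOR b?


2440530413 ^ 1501946073 = 3371329844

3371329844


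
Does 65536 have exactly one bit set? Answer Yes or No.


0b10000000000000000. Only one bit set => Yes

Yes


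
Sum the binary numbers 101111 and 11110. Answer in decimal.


101111 + 11110 = 1001101 = 77

77


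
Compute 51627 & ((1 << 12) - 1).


51627 & 4095 = 2475

2475


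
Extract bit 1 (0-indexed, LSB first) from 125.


0b1111101, position 1 = 0

0


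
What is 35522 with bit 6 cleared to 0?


35522 & ~(1 << 6) = 35458

35458


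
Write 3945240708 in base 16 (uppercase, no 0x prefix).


3945240708 = EB279884 hex

EB279884


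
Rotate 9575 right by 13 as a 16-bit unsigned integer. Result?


Rotate 0b10010101100111 right by 13 (16-bit) = 0b10101100111001 = 11065

11065


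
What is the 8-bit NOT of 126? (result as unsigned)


~0b1111110 = 0b10000001 = 129 (8-bit unsigned)

129


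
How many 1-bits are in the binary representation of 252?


0b11111100 has 6 set bits

6


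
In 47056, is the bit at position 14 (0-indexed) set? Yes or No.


0b1011011111010000, bit 14 = 0. No

No


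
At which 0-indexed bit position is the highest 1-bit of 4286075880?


0b11111111011110000101001111101000. Highest set bit at position 31

31


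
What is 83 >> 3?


0b1010011 >> 3 = 0b1010 = 10

10


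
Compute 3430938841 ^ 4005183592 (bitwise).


0b11001100011111111111100011011001 ^ 0b11101110101110100100000001101000 = 0b100010110001011011100010110001 = 583383217

583383217


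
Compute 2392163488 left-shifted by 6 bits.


0b10001110100101011000010010100000 << 6 = 0b10001110100101011000010010100000000000 = 153098463232

153098463232


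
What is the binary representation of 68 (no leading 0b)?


68 = 1000100 in binary

1000100


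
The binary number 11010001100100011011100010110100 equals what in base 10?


11010001100100011011100010110100 in decimal = 3515988148

3515988148


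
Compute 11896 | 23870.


0b10111001111000 | 0b101110100111110 = 0b111111101111110 = 32638

32638


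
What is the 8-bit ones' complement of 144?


144 ^ 255 = 111

111


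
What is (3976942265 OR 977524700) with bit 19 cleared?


Step 1: 3976942265 | 977524700 = 4283160573
Step 2: 4283160573 & ~(1 << 19) = 4282636285

4282636285


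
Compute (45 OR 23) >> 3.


Step 1: 45 | 23 = 63
Step 2: 63 >> 3 = 7

7


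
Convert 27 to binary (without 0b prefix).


27 = 11011 in binary

11011


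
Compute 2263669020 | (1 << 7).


2263669020 | (1 << 7) = 2263669020 | 128 = 2263669148

2263669148


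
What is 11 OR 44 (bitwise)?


0b1011 | 0b101100 = 0b101111 = 47

47


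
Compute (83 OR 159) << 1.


Step 1: 83 | 159 = 223
Step 2: 223 << 1 = 446

446


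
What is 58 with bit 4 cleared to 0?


58 & ~(1 << 4) = 42

42


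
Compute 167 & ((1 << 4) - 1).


167 & 15 = 7

7


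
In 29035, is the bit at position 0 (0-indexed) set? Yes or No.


0b111000101101011, bit 0 = 1. Yes

Yes


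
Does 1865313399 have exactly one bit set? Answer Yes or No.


0b1101111001011100110110001110111. Multiple bits set => No

No


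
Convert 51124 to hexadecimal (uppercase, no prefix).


51124 = C7B4 hex

C7B4


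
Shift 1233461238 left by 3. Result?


0b1001001100001010001111111110110 << 3 = 0b1001001100001010001111111110110000 = 9867689904

9867689904


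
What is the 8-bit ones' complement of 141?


141 ^ 255 = 114

114


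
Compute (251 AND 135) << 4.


Step 1: 251 & 135 = 131
Step 2: 131 << 4 = 2096

2096


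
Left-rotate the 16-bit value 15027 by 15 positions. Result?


Rotate 0b11101010110011 left by 15 (16-bit) = 0b1001110101011001 = 40281

40281


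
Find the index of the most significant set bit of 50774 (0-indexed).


0b1100011001010110. Highest set bit at position 15

15


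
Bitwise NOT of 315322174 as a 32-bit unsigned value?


~0b10010110010110110111100111110 = 0b11101101001101001001000011000001 = 3979645121 (32-bit unsigned)

3979645121


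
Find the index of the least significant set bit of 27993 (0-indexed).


0b110110101011001. Lowest set bit at position 0

0


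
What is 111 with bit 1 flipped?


111 ^ (1 << 1) = 111 ^ 2 = 109

109


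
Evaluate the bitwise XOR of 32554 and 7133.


0b111111100101010 ^ 0b1101111011101 = 0b110010011110111 = 25847

25847


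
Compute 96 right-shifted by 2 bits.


0b1100000 >> 2 = 0b11000 = 24

24


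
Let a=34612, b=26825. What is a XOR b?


34612 ^ 26825 = 61437

61437


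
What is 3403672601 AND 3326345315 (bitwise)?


0b11001010110111111110110000011001 & 0b11000110010001000000000001100011 = 0b11000010010001000000000000000001 = 3259236353

3259236353


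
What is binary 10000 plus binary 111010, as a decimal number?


10000 + 111010 = 1001010 = 74

74


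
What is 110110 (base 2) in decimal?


110110 in decimal = 54

54


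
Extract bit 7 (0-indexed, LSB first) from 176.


0b10110000, position 7 = 1

1


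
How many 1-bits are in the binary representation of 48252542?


0b10111000000100011001111110 has 13 set bits

13


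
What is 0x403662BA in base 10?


403662BA hex = 1077306042 decimal

1077306042


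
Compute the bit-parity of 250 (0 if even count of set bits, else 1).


0b11111010 has 6 ones => parity 0

0


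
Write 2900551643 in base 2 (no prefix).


2900551643 = 10101100111000101110011111011011 in binary

10101100111000101110011111011011


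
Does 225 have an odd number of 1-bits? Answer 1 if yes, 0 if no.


0b11100001 has 4 ones => parity 0

0


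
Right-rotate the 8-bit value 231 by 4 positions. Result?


Rotate 0b11100111 right by 4 (8-bit) = 0b1111110 = 126

126


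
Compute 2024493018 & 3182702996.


0b1111000101010110100111111011010 & 0b10111101101101000011000110010100 = 0b111000101000000000000110010000 = 950010256

950010256


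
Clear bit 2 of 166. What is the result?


166 & ~(1 << 2) = 162

162


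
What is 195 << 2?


0b11000011 << 2 = 0b1100001100 = 780

780


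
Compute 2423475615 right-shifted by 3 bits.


0b10010000011100110100110110011111 >> 3 = 0b10010000011100110100110110011 = 302934451

302934451


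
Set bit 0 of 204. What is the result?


204 | (1 << 0) = 204 | 1 = 205

205


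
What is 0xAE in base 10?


AE hex = 174 decimal

174


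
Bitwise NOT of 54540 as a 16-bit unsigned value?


~0b1101010100001100 = 0b10101011110011 = 10995 (16-bit unsigned)

10995


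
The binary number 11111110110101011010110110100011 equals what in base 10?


11111110110101011010110110100011 in decimal = 4275416483

4275416483


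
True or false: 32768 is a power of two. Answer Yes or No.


0b1000000000000000. Only one bit set => Yes

Yes


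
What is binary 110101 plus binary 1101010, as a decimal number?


110101 + 1101010 = 10011111 = 159

159


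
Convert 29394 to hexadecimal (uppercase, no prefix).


29394 = 72D2 hex

72D2


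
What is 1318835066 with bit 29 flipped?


1318835066 ^ (1 << 29) = 1318835066 ^ 536870912 = 1855705978

1855705978


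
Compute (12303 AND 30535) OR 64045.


Step 1: 12303 & 30535 = 12295
Step 2: 12295 | 64045 = 64047

64047


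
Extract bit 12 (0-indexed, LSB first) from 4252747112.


0b11111101011110111100010101101000, position 12 = 0

0


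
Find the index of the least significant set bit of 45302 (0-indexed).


0b1011000011110110. Lowest set bit at position 1

1


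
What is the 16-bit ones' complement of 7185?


7185 ^ 65535 = 58350

58350


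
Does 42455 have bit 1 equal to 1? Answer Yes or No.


0b1010010111010111, bit 1 = 1. Yes

Yes


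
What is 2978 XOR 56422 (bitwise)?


0b101110100010 ^ 0b1101110001100110 = 0b1101011111000100 = 55236

55236


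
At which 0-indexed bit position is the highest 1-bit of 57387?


0b1110000000101011. Highest set bit at position 15

15


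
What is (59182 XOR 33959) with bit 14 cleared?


Step 1: 59182 ^ 33959 = 25481
Step 2: 25481 & ~(1 << 14) = 9097

9097


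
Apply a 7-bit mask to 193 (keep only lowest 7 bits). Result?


193 & 127 = 65

65


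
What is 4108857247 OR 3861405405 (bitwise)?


0b11110100111010000010111110011111 | 0b11100110001010000101111011011101 = 0b11110110111010000111111111011111 = 4142432223

4142432223


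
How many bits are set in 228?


0b11100100 has 4 set bits

4


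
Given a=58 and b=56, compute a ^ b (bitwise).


58 ^ 56 = 2

2


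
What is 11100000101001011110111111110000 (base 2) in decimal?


11100000101001011110111111110000 in decimal = 3768971248

3768971248


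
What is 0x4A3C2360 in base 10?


4A3C2360 hex = 1245455200 decimal

1245455200


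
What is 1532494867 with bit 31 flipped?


1532494867 ^ (1 << 31) = 1532494867 ^ 2147483648 = 3679978515

3679978515


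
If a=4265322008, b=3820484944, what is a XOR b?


4265322008 ^ 3820484944 = 495738696

495738696


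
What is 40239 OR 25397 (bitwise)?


0b1001110100101111 | 0b110001100110101 = 0b1111111100111111 = 65343

65343


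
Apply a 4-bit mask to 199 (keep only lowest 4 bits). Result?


199 & 15 = 7

7


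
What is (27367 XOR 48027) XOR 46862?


Step 1: 27367 ^ 48027 = 53628
Step 2: 53628 ^ 46862 = 26226

26226


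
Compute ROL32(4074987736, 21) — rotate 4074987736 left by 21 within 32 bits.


Rotate 0b11110010111000110110000011011000 left by 21 (32-bit) = 0b11011000111100101110001101100 = 454974572

454974572


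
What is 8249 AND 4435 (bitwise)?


0b10000000111001 & 0b1000101010011 = 0b10001 = 17

17


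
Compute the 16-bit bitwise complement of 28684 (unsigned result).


~0b111000000001100 = 0b1000111111110011 = 36851 (16-bit unsigned)

36851


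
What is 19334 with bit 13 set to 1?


19334 | (1 << 13) = 19334 | 8192 = 27526

27526


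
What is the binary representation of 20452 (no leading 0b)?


20452 = 100111111100100 in binary

100111111100100


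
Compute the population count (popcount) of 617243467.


0b100100110010100110001101001011 has 14 set bits

14


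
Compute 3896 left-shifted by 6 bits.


0b111100111000 << 6 = 0b111100111000000000 = 249344

249344


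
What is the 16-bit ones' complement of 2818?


2818 ^ 65535 = 62717

62717


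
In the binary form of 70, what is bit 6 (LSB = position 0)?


0b1000110, position 6 = 1

1


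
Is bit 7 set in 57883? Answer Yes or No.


0b1110001000011011, bit 7 = 0. No

No


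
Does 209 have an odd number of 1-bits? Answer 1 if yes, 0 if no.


0b11010001 has 4 ones => parity 0

0


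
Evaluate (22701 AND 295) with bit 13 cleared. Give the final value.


Step 1: 22701 & 295 = 37
Step 2: 37 & ~(1 << 13) = 37

37


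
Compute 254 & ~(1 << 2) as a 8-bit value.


254 & ~(1 << 2) = 250

250


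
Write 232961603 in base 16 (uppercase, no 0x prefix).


232961603 = DE2B643 hex

DE2B643


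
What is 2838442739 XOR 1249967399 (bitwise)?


0b10101001001011110011001011110011 ^ 0b1001010100000001111110100100111 = 0b11100011101011111100111111010100 = 3819950036

3819950036


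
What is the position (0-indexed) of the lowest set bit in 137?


0b10001001. Lowest set bit at position 0

0


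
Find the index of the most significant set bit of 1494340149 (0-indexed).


0b1011001000100011101001000110101. Highest set bit at position 30

30


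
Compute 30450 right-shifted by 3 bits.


0b111011011110010 >> 3 = 0b111011011110 = 3806

3806


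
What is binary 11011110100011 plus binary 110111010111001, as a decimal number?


11011110100011 + 110111010111001 = 1010011001011100 = 42588

42588


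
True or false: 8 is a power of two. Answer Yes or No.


0b1000. Only one bit set => Yes

Yes


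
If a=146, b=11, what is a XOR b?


146 ^ 11 = 153

153


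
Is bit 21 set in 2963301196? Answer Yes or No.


0b10110000101000000110001101001100, bit 21 = 1. Yes

Yes


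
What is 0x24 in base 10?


24 hex = 36 decimal

36


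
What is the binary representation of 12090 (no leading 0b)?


12090 = 10111100111010 in binary

10111100111010


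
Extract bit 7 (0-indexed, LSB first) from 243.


0b11110011, position 7 = 1

1


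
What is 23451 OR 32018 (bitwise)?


0b101101110011011 | 0b111110100010010 = 0b111111110011011 = 32667

32667


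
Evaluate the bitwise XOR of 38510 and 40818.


0b1001011001101110 ^ 0b1001111101110010 = 0b100100011100 = 2332

2332


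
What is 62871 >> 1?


0b1111010110010111 >> 1 = 0b111101011001011 = 31435

31435


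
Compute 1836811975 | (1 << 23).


1836811975 | (1 << 23) = 1836811975 | 8388608 = 1845200583

1845200583


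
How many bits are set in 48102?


0b1011101111100110 has 11 set bits

11


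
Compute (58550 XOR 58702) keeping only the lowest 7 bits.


Step 1: 58550 ^ 58702 = 504
Step 2: 504 & 127 = 120

120


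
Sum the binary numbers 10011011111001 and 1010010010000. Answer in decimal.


10011011111001 + 1010010010000 = 11101110001001 = 15241

15241


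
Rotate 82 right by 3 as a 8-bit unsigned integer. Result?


Rotate 0b1010010 right by 3 (8-bit) = 0b1001010 = 74

74


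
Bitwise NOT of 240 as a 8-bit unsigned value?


~0b11110000 = 0b1111 = 15 (8-bit unsigned)

15


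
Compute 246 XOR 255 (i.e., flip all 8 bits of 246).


246 ^ 255 = 9

9


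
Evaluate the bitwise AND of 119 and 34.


0b1110111 & 0b100010 = 0b100010 = 34

34


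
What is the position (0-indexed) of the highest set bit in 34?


0b100010. Highest set bit at position 5

5


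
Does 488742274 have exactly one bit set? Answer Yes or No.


0b11101001000011001110110000010. Multiple bits set => No

No


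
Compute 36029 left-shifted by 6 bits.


0b1000110010111101 << 6 = 0b1000110010111101000000 = 2305856

2305856


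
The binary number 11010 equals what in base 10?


11010 in decimal = 26

26


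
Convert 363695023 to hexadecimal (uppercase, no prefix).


363695023 = 15AD8BAF hex

15AD8BAF


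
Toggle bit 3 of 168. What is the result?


168 ^ (1 << 3) = 168 ^ 8 = 160

160


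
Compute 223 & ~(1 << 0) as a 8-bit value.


223 & ~(1 << 0) = 222

222


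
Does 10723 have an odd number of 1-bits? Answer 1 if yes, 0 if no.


0b10100111100011 has 8 ones => parity 0

0


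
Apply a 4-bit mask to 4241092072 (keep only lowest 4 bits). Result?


4241092072 & 15 = 8

8


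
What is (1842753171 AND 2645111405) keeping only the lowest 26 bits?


Step 1: 1842753171 & 2645111405 = 226501121
Step 2: 226501121 & 67108863 = 25174529

25174529


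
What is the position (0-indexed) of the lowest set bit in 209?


0b11010001. Lowest set bit at position 0

0


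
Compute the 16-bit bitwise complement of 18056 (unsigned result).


~0b100011010001000 = 0b1011100101110111 = 47479 (16-bit unsigned)

47479


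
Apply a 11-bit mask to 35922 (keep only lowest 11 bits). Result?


35922 & 2047 = 1106

1106


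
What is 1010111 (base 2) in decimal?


1010111 in decimal = 87

87


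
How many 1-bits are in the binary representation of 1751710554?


0b1101000011010001111101101011010 has 17 set bits

17


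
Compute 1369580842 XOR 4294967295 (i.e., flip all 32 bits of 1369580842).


1369580842 ^ 4294967295 = 2925386453

2925386453


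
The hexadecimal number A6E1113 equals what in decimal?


A6E1113 hex = 174985491 decimal

174985491


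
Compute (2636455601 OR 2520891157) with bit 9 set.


Step 1: 2636455601 | 2520891157 = 2674245557
Step 2: 2674245557 | (1 << 9) = 2674245557 | 512 = 2674245557

2674245557


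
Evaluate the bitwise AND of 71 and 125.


0b1000111 & 0b1111101 = 0b1000101 = 69

69


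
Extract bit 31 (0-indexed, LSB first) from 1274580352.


0b1001011111110001000110110000000, position 31 = 0

0


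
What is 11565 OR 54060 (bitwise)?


0b10110100101101 | 0b1101001100101100 = 0b1111111100101101 = 65325

65325


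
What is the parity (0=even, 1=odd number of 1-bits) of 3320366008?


0b11000101111010001100001110111000 has 16 ones => parity 0

0


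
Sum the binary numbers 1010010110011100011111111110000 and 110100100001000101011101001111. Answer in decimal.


1010010110011100011111111110000 + 110100100001000101011101001111 = 10000111010100101001011100111111 = 2270336831

2270336831


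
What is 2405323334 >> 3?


0b10001111010111100101001001000110 >> 3 = 0b10001111010111100101001001000 = 300665416

300665416


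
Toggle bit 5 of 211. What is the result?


211 ^ (1 << 5) = 211 ^ 32 = 243

243


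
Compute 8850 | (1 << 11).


8850 | (1 << 11) = 8850 | 2048 = 10898

10898


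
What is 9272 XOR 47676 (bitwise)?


0b10010000111000 ^ 0b1011101000111100 = 0b1001111000000100 = 40452

40452


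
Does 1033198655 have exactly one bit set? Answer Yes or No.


0b111101100101010101110000111111. Multiple bits set => No

No


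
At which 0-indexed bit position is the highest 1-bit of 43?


0b101011. Highest set bit at position 5

5


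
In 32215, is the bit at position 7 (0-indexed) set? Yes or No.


0b111110111010111, bit 7 = 1. Yes

Yes


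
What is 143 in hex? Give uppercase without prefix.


143 = 8F hex

8F


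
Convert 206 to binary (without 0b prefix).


206 = 11001110 in binary

11001110


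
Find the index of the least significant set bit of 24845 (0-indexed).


0b110000100001101. Lowest set bit at position 0

0


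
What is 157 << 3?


0b10011101 << 3 = 0b10011101000 = 1256

1256


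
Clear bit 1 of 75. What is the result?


75 & ~(1 << 1) = 73

73


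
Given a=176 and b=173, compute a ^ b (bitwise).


176 ^ 173 = 29

29


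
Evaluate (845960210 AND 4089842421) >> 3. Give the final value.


Step 1: 845960210 & 4089842421 = 843317264
Step 2: 843317264 >> 3 = 105414658

105414658


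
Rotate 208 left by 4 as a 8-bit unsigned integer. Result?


Rotate 0b11010000 left by 4 (8-bit) = 0b1101 = 13

13


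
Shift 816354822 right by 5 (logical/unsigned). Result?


0b110000101010001001011000000110 >> 5 = 0b1100001010100010010110000 = 25511088

25511088


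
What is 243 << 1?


0b11110011 << 1 = 0b111100110 = 486

486


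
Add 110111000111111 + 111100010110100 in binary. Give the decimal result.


110111000111111 + 111100010110100 = 1110011011110011 = 59123

59123


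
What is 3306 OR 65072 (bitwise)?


0b110011101010 | 0b1111111000110000 = 0b1111111011111010 = 65274

65274


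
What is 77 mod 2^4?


77 & 15 = 13

13


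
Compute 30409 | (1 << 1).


30409 | (1 << 1) = 30409 | 2 = 30411

30411


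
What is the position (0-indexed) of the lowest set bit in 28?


0b11100. Lowest set bit at position 2

2


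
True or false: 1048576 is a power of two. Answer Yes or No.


0b100000000000000000000. Only one bit set => Yes

Yes


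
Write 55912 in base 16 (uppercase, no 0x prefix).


55912 = DA68 hex

DA68


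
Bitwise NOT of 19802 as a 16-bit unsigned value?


~0b100110101011010 = 0b1011001010100101 = 45733 (16-bit unsigned)

45733


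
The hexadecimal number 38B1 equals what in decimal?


38B1 hex = 14513 decimal

14513


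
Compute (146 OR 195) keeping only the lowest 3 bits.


Step 1: 146 | 195 = 211
Step 2: 211 & 7 = 3

3


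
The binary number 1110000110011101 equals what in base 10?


1110000110011101 in decimal = 57757

57757


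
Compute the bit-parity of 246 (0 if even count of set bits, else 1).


0b11110110 has 6 ones => parity 0

0


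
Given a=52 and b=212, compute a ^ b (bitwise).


52 ^ 212 = 224

224


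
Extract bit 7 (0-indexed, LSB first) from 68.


0b1000100, position 7 = 0

0


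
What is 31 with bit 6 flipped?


31 ^ (1 << 6) = 31 ^ 64 = 95

95


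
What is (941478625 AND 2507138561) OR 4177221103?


Step 1: 941478625 & 2507138561 = 269337089
Step 2: 269337089 | 4177221103 = 4177516527

4177516527


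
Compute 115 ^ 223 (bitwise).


0b1110011 ^ 0b11011111 = 0b10101100 = 172

172


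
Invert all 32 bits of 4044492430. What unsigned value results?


4044492430 ^ 4294967295 = 250474865

250474865


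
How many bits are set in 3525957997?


0b11010010001010011101100101101101 has 17 set bits

17


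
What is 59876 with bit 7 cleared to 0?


59876 & ~(1 << 7) = 59748

59748


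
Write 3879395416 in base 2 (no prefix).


3879395416 = 11100111001110101110000001011000 in binary

11100111001110101110000001011000
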